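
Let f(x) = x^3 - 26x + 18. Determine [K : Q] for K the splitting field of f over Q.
[K : Q] = 6

By the rational root test, any rational root of the monic integer polynomial f(x) = x^3 - 26x + 18 must be an integer dividing the constant term 18, i.e. one of ±{1, 2, 3, 6, 9, 18}. Evaluating: f(1) = -7, f(-1) = 43, f(2) = -26, f(-2) = 62, f(3) = -33, f(-3) = 69, f(6) = 78, f(-6) = -42, f(9) = 513, f(-9) = -477, f(18) = 5382, f(-18) = -5346; none is 0, so f has no rational root and is therefore irreducible over Q (a cubic with no linear factor over a field is irreducible). For an irreducible cubic, the Galois group is A_3 or S_3 according as the discriminant disc(f) = -4a^3 - 27b^2 = -4·(-26)^3 - 27·(18)^2 = 61556 is or is not a square in Q. Here disc(f) = 61556 is not a perfect square in Q, so the Galois group of f over Q is not contained in A_3 and must be all of S_3. The splitting field has degree |S_3| = 6 over Q, so [K : Q] = 6.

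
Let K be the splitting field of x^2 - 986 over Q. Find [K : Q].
[K : Q] = 2

f(x) = x^2 - 986 factors as (x - √986)(x + √986). The splitting field is K = Q(√986). Since 986 is squarefree and > 1, it is not a perfect square, so x^2 - 986 is irreducible over Q and [Q(√986) : Q] = 2. Hence [K : Q] = 2.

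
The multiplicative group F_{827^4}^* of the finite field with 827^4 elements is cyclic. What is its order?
|F_{827^4}^*| = 467758877040

F_{827^4} has 827^4 = 467758877041 elements; its multiplicative group consists of all nonzero elements, so |F_{827^4}^*| = 467758877041 - 1 = 467758877040. (It is cyclic since any finite subgroup of the multiplicative group of a field is cyclic.)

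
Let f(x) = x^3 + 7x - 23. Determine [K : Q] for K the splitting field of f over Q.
[K : Q] = 6

By the rational root test, any rational root of the monic integer polynomial f(x) = x^3 + 7x - 23 must be an integer dividing the constant term -23, i.e. one of ±{1, 23}. Evaluating: f(1) = -15, f(-1) = -31, f(23) = 12305, f(-23) = -12351; none is 0, so f has no rational root and is therefore irreducible over Q (a cubic with no linear factor over a field is irreducible). For an irreducible cubic, the Galois group is A_3 or S_3 according as the discriminant disc(f) = -4a^3 - 27b^2 = -4·(7)^3 - 27·(-23)^2 = -15655 is or is not a square in Q. Here disc(f) = -15655 is not a perfect square in Q, so the Galois group of f over Q is not contained in A_3 and must be all of S_3. The splitting field has degree |S_3| = 6 over Q, so [K : Q] = 6.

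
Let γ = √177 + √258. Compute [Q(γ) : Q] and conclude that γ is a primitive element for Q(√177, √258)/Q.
[Q(γ) : Q] = 4 (equivalently, Q(γ) = Q(√177, √258))

Obviously Q(γ) ⊆ Q(√177, √258), and [Q(√177, √258):Q] = 4 (since 177, 258 are distinct squarefree integers > 1 with 45666 not a perfect square). To show equality we compute the minimal polynomial of γ. From γ = √177 + √258: γ^2 = 177 + 2√(45666) + 258 = 435 + 2√(45666), so γ^2 - 435 = 2√(45666); squaring, (γ^2 - 435)^2 = 4·45666, i.e. γ^4 - 870γ^2 + 189225 - 182664 = 0, i.e. γ^4 - 870γ^2 + 6561 = 0. So γ is a root of x^4 - 870x^2 + 6561. This polynomial is irreducible over Q: it has no rational root (each ±√177 ± √258 is irrational), and any factorization into two quadratics over Q would force √(45666) ∈ Q (pairing opposite roots) or √177, √258 ∈ Q (other pairings), all impossible. Hence [Q(γ):Q] = 4 = [Q(√177, √258):Q], so Q(γ) = Q(√177, √258).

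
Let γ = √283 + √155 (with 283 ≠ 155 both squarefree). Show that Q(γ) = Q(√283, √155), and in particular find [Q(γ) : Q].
[Q(γ) : Q] = 4 (equivalently, Q(γ) = Q(√283, √155))

Obviously Q(γ) ⊆ Q(√283, √155), and [Q(√283, √155):Q] = 4 (since 283, 155 are distinct squarefree integers > 1 with 43865 not a perfect square). To show equality we compute the minimal polynomial of γ. From γ = √283 + √155: γ^2 = 283 + 2√(43865) + 155 = 438 + 2√(43865), so γ^2 - 438 = 2√(43865); squaring, (γ^2 - 438)^2 = 4·43865, i.e. γ^4 - 876γ^2 + 191844 - 175460 = 0, i.e. γ^4 - 876γ^2 + 16384 = 0. So γ is a root of x^4 - 876x^2 + 16384. This polynomial is irreducible over Q: it has no rational root (each ±√283 ± √155 is irrational), and any factorization into two quadratics over Q would force √(43865) ∈ Q (pairing opposite roots) or √283, √155 ∈ Q (other pairings), all impossible. Hence [Q(γ):Q] = 4 = [Q(√283, √155):Q], so Q(γ) = Q(√283, √155).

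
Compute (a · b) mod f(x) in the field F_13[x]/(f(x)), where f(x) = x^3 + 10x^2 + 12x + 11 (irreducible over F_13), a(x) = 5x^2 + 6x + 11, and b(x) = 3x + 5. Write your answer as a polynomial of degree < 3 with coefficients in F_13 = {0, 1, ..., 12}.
a · b ≡ 10x^2 + 7 (mod f(x))

Multiply in F_13[x]: a(x)·b(x) = (5x^2 + 6x + 11)·(3x + 5) = 2x^3 + 4x^2 + 11x + 3. This has degree ≥ 3, so divide by f(x) over F_13: 2x^3 + 4x^2 + 11x + 3 = (2)·(x^3 + 10x^2 + 12x + 11) + (10x^2 + 7). Hence a·b ≡ 10x^2 + 7 (mod f). (F_13[x]/(f) is a field with 13^3 = 2197 elements since f is irreducible of degree 3.)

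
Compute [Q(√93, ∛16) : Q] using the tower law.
[Q(√93, ∛16) : Q] = 6

Let L = Q(√93, ∛16). Since Q(√93) ⊂ L and [Q(√93):Q] = 2, the tower law gives 2 | [L:Q]. Likewise Q(∛16) ⊂ L with [Q(∛16):Q] = 3 (because 16 is not a perfect cube), so 3 | [L:Q]. As gcd(2,3) = 1, [L:Q] is divisible by 6. Conversely L is generated over Q by √93 and ∛16, so [L:Q] ≤ 2·3 = 6. Therefore [Q(√93, ∛16) : Q] = 6.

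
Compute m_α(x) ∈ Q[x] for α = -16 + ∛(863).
m_α(x) = x^3 + 48x^2 + 768x + 3233

Set β = α + 16 = ∛(863), so β^3 = 863. Then (α + 16)^3 - 863 = 0, i.e. α is a root of g(x) = (x + 16)^3 - 863 = x^3 + 48x^2 + 768x + 3233. Since g(x) = h(x + 16) where h(x) = x^3 - 863, and h is irreducible over Q (because 863 is not a perfect cube, so h has no rational root, and a monic cubic with no rational root is irreducible), g is also irreducible (irreducibility is preserved under the substitution x → x + 16). Hence m_α(x) = x^3 + 48x^2 + 768x + 3233.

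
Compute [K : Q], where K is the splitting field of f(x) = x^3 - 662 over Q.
[K : Q] = 6

The roots of x^3 - 662 are ∛662, ω∛662, ω^2∛662 where ω = e^(2πi/3) is a primitive cube root of unity, so K = Q(∛662, ω). Now [Q(∛662):Q] = 3 (since 662 is not a perfect cube, x^3 - 662 is irreducible) and [Q(ω):Q] = 2. Both 2 and 3 divide [K:Q], and [K:Q] ≤ 3·2 = 6, so [K:Q] = 6. (Equivalently: Q(∛662) ⊂ R but ω ∉ R, so [K : Q(∛662)] = 2.)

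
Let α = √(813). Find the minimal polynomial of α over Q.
m_α(x) = x^2 - 813

α satisfies α^2 - 813 = 0, so x^2 - 813 annihilates α. Since d = 813 is squarefree and ≠ 1, it is not a perfect square in Q, so x^2 - 813 has no rational root and is therefore irreducible over Q (a degree-2 polynomial over a field is irreducible iff it has no root). Hence m_α(x) = x^2 - 813.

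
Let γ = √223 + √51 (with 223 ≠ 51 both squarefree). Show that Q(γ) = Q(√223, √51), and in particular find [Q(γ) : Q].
[Q(γ) : Q] = 4 (equivalently, Q(γ) = Q(√223, √51))

Obviously Q(γ) ⊆ Q(√223, √51), and [Q(√223, √51):Q] = 4 (since 223, 51 are distinct squarefree integers > 1 with 11373 not a perfect square). To show equality we compute the minimal polynomial of γ. From γ = √223 + √51: γ^2 = 223 + 2√(11373) + 51 = 274 + 2√(11373), so γ^2 - 274 = 2√(11373); squaring, (γ^2 - 274)^2 = 4·11373, i.e. γ^4 - 548γ^2 + 75076 - 45492 = 0, i.e. γ^4 - 548γ^2 + 29584 = 0. So γ is a root of x^4 - 548x^2 + 29584. This polynomial is irreducible over Q: it has no rational root (each ±√223 ± √51 is irrational), and any factorization into two quadratics over Q would force √(11373) ∈ Q (pairing opposite roots) or √223, √51 ∈ Q (other pairings), all impossible. Hence [Q(γ):Q] = 4 = [Q(√223, √51):Q], so Q(γ) = Q(√223, √51).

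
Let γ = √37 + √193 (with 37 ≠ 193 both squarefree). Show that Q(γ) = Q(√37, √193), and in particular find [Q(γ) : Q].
[Q(γ) : Q] = 4 (equivalently, Q(γ) = Q(√37, √193))

Obviously Q(γ) ⊆ Q(√37, √193), and [Q(√37, √193):Q] = 4 (since 37, 193 are distinct squarefree integers > 1 with 7141 not a perfect square). To show equality we compute the minimal polynomial of γ. From γ = √37 + √193: γ^2 = 37 + 2√(7141) + 193 = 230 + 2√(7141), so γ^2 - 230 = 2√(7141); squaring, (γ^2 - 230)^2 = 4·7141, i.e. γ^4 - 460γ^2 + 52900 - 28564 = 0, i.e. γ^4 - 460γ^2 + 24336 = 0. So γ is a root of x^4 - 460x^2 + 24336. This polynomial is irreducible over Q: it has no rational root (each ±√37 ± √193 is irrational), and any factorization into two quadratics over Q would force √(7141) ∈ Q (pairing opposite roots) or √37, √193 ∈ Q (other pairings), all impossible. Hence [Q(γ):Q] = 4 = [Q(√37, √193):Q], so Q(γ) = Q(√37, √193).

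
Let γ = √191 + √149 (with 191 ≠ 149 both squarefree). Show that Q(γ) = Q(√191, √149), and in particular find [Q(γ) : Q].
[Q(γ) : Q] = 4 (equivalently, Q(γ) = Q(√191, √149))

Obviously Q(γ) ⊆ Q(√191, √149), and [Q(√191, √149):Q] = 4 (since 191, 149 are distinct squarefree integers > 1 with 28459 not a perfect square). To show equality we compute the minimal polynomial of γ. From γ = √191 + √149: γ^2 = 191 + 2√(28459) + 149 = 340 + 2√(28459), so γ^2 - 340 = 2√(28459); squaring, (γ^2 - 340)^2 = 4·28459, i.e. γ^4 - 680γ^2 + 115600 - 113836 = 0, i.e. γ^4 - 680γ^2 + 1764 = 0. So γ is a root of x^4 - 680x^2 + 1764. This polynomial is irreducible over Q: it has no rational root (each ±√191 ± √149 is irrational), and any factorization into two quadratics over Q would force √(28459) ∈ Q (pairing opposite roots) or √191, √149 ∈ Q (other pairings), all impossible. Hence [Q(γ):Q] = 4 = [Q(√191, √149):Q], so Q(γ) = Q(√191, √149).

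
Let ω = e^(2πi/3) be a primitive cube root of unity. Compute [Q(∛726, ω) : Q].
[Q(∛726, ω) : Q] = 6

[Q(∛726):Q] = 3 (min poly x^3 - 726, irreducible since 726 is not a perfect cube). [Q(ω):Q] = 2 (min poly x^2 + x + 1). Since Q(∛726) ⊂ R and ω ∉ R, we have ω ∉ Q(∛726), so x^2 + x + 1 remains irreducible over Q(∛726) and [Q(∛726, ω) : Q(∛726)] = 2. By the tower law, [Q(∛726, ω) : Q] = 3 · 2 = 6. (In fact Q(∛726, ω) is the splitting field of x^3 - 726 over Q.)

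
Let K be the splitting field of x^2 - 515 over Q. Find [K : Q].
[K : Q] = 2

f(x) = x^2 - 515 factors as (x - √515)(x + √515). The splitting field is K = Q(√515). Since 515 is squarefree and > 1, it is not a perfect square, so x^2 - 515 is irreducible over Q and [Q(√515) : Q] = 2. Hence [K : Q] = 2.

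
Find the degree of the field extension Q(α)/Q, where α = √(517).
[Q(α):Q] = 2

[Q(α):Q] equals the degree of the minimal polynomial of α. Here α^2 = 517 and x^2 - 517 is irreducible (d = 517 is squarefree, ≠ 1, hence not a square), so deg(m_α) = 2. Thus [Q(α):Q] = 2.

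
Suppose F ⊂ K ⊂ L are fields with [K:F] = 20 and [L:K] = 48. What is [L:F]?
[L:F] = 960

The tower law says that for any tower of field extensions F ⊂ K ⊂ L with finite degrees, [L:F] = [L:K] · [K:F]. Here this gives [L:F] = 48 · 20 = 960.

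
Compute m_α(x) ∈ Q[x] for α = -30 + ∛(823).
m_α(x) = x^3 + 90x^2 + 2700x + 26177

Set β = α + 30 = ∛(823), so β^3 = 823. Then (α + 30)^3 - 823 = 0, i.e. α is a root of g(x) = (x + 30)^3 - 823 = x^3 + 90x^2 + 2700x + 26177. Since g(x) = h(x + 30) where h(x) = x^3 - 823, and h is irreducible over Q (because 823 is not a perfect cube, so h has no rational root, and a monic cubic with no rational root is irreducible), g is also irreducible (irreducibility is preserved under the substitution x → x + 30). Hence m_α(x) = x^3 + 90x^2 + 2700x + 26177.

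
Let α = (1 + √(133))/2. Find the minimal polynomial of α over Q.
m_α(x) = x^2 - x - 33

From 2α - 1 = √(133), squaring gives (2α - 1)^2 = 133, i.e. 4α^2 - 4α + 1 = 133, so α^2 - α + (1 - 133)/4 = 0. Since 133 ≡ 1 (mod 4), (1 - 133)/4 = -33 ∈ Z. The polynomial x^2 - x - 33 has discriminant 1 - 4·(-33) = 133, which is not a perfect square in Q (d = 133 is squarefree and ≠ 1), so x^2 - x - 33 is irreducible over Q. It is the minimal polynomial of α.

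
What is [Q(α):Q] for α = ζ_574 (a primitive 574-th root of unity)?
[Q(α):Q] = 240

The minimal polynomial of ζ_574 over Q is the 574-th cyclotomic polynomial Φ_574(x), which is irreducible over Q and has degree φ(574) = 240. Hence [Q(α):Q] = φ(574) = 240.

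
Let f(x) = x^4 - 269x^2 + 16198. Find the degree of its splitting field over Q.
[K : Q] = 4

Solving the quadratic in x^2: x^2 = (269 ± √(269^2 - 4·16198))/2 = (269 ± √7569)/2 = (269 ± 87)/2, giving x^2 = 91 or x^2 = 178. So f(x) = (x^2 - 91)(x^2 - 178) and the roots of f are ±√91, ±√178. Hence the splitting field is K = Q(√91, √178). Since 91 and 178 are distinct squarefree integers > 1, their product 16198 is not a perfect square, so √178 ∉ Q(√91). By the tower law [K:Q] = [Q(√91,√178):Q(√91)] · [Q(√91):Q] = 2 · 2 = 4.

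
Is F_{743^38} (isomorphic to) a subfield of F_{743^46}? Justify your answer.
No: F_{743^38} is not a subfield of F_{743^46}

F_{p^m} embeds in F_{p^n} iff m | n. Here 38 ∤ 46 (since 46 = 1·38 + 8 with remainder 8 ≠ 0), so F_{743^38} is not a subfield of F_{743^46}. Equivalently: if it were, the tower law would give 38 = [F_{743^38}:F_743] dividing [F_{743^46}:F_743] = 46, contradiction.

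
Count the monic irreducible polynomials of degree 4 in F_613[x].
There are 35300491398 monic irreducible polynomials of degree 4 over F_613

Each element of F_{613^4} that lies in no proper subfield is a root of exactly one monic irreducible of degree 4 over F_613, and each such polynomial has 4 distinct roots in F_{613^4}. By Möbius inversion the count is N_613(4) = (1/4) Σ_{d|4} μ(4/d) · 613^d = (1/4)(μ(4)·613^1 + μ(2)·613^2 + μ(1)·613^4) = 141201965592/4 = 35300491398.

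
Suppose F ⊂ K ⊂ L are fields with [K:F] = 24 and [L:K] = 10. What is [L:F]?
[L:F] = 240

The tower law says that for any tower of field extensions F ⊂ K ⊂ L with finite degrees, [L:F] = [L:K] · [K:F]. Here this gives [L:F] = 10 · 24 = 240.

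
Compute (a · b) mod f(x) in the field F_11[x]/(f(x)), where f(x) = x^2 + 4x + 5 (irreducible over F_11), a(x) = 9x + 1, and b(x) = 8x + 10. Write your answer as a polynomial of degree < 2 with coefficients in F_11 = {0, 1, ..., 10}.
a · b ≡ 8x + 2 (mod f(x))

Multiply in F_11[x]: a(x)·b(x) = (9x + 1)·(8x + 10) = 6x^2 + 10x + 10. This has degree ≥ 2, so divide by f(x) over F_11: 6x^2 + 10x + 10 = (6)·(x^2 + 4x + 5) + (8x + 2). Hence a·b ≡ 8x + 2 (mod f). (F_11[x]/(f) is a field with 11^2 = 121 elements since f is irreducible of degree 2.)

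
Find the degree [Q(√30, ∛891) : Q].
[Q(√30, ∛891) : Q] = 6

Let L = Q(√30, ∛891). Since Q(√30) ⊂ L and [Q(√30):Q] = 2, the tower law gives 2 | [L:Q]. Likewise Q(∛891) ⊂ L with [Q(∛891):Q] = 3 (because 891 is not a perfect cube), so 3 | [L:Q]. As gcd(2,3) = 1, [L:Q] is divisible by 6. Conversely L is generated over Q by √30 and ∛891, so [L:Q] ≤ 2·3 = 6. Therefore [Q(√30, ∛891) : Q] = 6.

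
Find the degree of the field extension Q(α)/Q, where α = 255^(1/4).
[Q(α):Q] = 4

α is a root of x^4 - 255. By Eisenstein's criterion at the prime p = 3 (which divides the constant term 255 but p^2 = 9 does not, since 255 is squarefree), x^4 - 255 is irreducible over Q. Hence [Q(α):Q] = 4.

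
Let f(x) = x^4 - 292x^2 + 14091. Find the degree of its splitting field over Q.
[K : Q] = 4

Solving the quadratic in x^2: x^2 = (292 ± √(292^2 - 4·14091))/2 = (292 ± √28900)/2 = (292 ± 170)/2, giving x^2 = 231 or x^2 = 61. So f(x) = (x^2 - 231)(x^2 - 61) and the roots of f are ±√231, ±√61. Hence the splitting field is K = Q(√231, √61). Since 231 and 61 are distinct squarefree integers > 1, their product 14091 is not a perfect square, so √61 ∉ Q(√231). By the tower law [K:Q] = [Q(√231,√61):Q(√231)] · [Q(√231):Q] = 2 · 2 = 4.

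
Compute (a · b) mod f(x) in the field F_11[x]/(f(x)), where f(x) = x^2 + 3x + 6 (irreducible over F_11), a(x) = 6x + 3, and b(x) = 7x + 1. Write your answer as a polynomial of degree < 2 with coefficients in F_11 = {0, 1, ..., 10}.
a · b ≡ 4 (mod f(x))

Multiply in F_11[x]: a(x)·b(x) = (6x + 3)·(7x + 1) = 9x^2 + 5x + 3. This has degree ≥ 2, so divide by f(x) over F_11: 9x^2 + 5x + 3 = (9)·(x^2 + 3x + 6) + (4). Hence a·b ≡ 4 (mod f). (F_11[x]/(f) is a field with 11^2 = 121 elements since f is irreducible of degree 2.)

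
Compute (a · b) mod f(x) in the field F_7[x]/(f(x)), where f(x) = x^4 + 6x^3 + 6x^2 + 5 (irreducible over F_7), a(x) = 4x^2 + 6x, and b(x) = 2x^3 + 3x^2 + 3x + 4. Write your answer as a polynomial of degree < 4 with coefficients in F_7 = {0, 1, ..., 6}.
a · b ≡ 3x^2 + 5x + 1 (mod f(x))

Multiply in F_7[x]: a(x)·b(x) = (4x^2 + 6x)·(2x^3 + 3x^2 + 3x + 4) = x^5 + 3x^4 + 2x^3 + 6x^2 + 3x. This has degree ≥ 4, so divide by f(x) over F_7: x^5 + 3x^4 + 2x^3 + 6x^2 + 3x = (x + 4)·(x^4 + 6x^3 + 6x^2 + 5) + (3x^2 + 5x + 1). Hence a·b ≡ 3x^2 + 5x + 1 (mod f). (F_7[x]/(f) is a field with 7^4 = 2401 elements since f is irreducible of degree 4.)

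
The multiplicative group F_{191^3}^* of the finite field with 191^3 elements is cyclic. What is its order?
|F_{191^3}^*| = 6967870

F_{191^3} has 191^3 = 6967871 elements; its multiplicative group consists of all nonzero elements, so |F_{191^3}^*| = 6967871 - 1 = 6967870. (It is cyclic since any finite subgroup of the multiplicative group of a field is cyclic.)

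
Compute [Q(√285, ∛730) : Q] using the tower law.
[Q(√285, ∛730) : Q] = 6

Let L = Q(√285, ∛730). Since Q(√285) ⊂ L and [Q(√285):Q] = 2, the tower law gives 2 | [L:Q]. Likewise Q(∛730) ⊂ L with [Q(∛730):Q] = 3 (because 730 is not a perfect cube), so 3 | [L:Q]. As gcd(2,3) = 1, [L:Q] is divisible by 6. Conversely L is generated over Q by √285 and ∛730, so [L:Q] ≤ 2·3 = 6. Therefore [Q(√285, ∛730) : Q] = 6.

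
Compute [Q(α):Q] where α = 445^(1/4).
[Q(α):Q] = 4

α is a root of x^4 - 445. By Eisenstein's criterion at the prime p = 5 (which divides the constant term 445 but p^2 = 25 does not, since 445 is squarefree), x^4 - 445 is irreducible over Q. Hence [Q(α):Q] = 4.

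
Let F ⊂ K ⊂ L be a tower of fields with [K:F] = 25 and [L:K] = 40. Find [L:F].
[L:F] = 1000

The tower law says that for any tower of field extensions F ⊂ K ⊂ L with finite degrees, [L:F] = [L:K] · [K:F]. Here this gives [L:F] = 40 · 25 = 1000.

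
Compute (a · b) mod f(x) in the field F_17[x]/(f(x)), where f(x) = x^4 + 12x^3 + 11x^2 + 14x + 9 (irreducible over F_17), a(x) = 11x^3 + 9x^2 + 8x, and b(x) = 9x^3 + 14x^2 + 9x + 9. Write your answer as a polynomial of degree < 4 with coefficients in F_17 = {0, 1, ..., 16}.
a · b ≡ 15x^3 + 2x^2 + 2x + 16 (mod f(x))

Multiply in F_17[x]: a(x)·b(x) = (11x^3 + 9x^2 + 8x)·(9x^3 + 14x^2 + 9x + 9) = 14x^6 + 14x^5 + 8x^4 + 3x^3 + 4x. This has degree ≥ 4, so divide by f(x) over F_17: 14x^6 + 14x^5 + 8x^4 + 3x^3 + 4x = (14x^2 + 16x + 2)·(x^4 + 12x^3 + 11x^2 + 14x + 9) + (15x^3 + 2x^2 + 2x + 16). Hence a·b ≡ 15x^3 + 2x^2 + 2x + 16 (mod f). (F_17[x]/(f) is a field with 17^4 = 83521 elements since f is irreducible of degree 4.)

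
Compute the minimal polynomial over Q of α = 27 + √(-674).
m_α(x) = x^2 - 54x + 1403

From α - 27 = √(-674), squaring gives (α - 27)^2 = -674, i.e. α^2 - 54α + 729 = -674, so α^2 - 54α + 1403 = 0. The discriminant of x^2 - 54x + 1403 is (-54)^2 - 4·(1403) = 2916 - 5612 = -2696, and 4·(-674) is not a perfect square in Q since -674 is squarefree and ≠ 1. Hence x^2 - 54x + 1403 is irreducible over Q and is the minimal polynomial of α.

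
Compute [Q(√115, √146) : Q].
[Q(√115, √146) : Q] = 4

[Q(√115):Q] = 2 (min poly x^2 - 115, irreducible since 115 is squarefree > 1). For the top step, suppose √146 ∈ Q(√115), say √146 = c + d√115 with c, d ∈ Q. Squaring: 146 = c^2 + 115d^2 + 2cd√115. Since √115 ∉ Q this forces 2cd = 0. If d = 0 then √146 = c ∈ Q, contradicting 146 squarefree > 1. If c = 0 then 146 = 115d^2, so 115·146 = (115d)^2 is a perfect square in Q — but 115·146 = 16790 is not a perfect square (since 115 and 146 are distinct squarefree integers). Contradiction. Hence √146 ∉ Q(√115), so x^2 - 146 stays irreducible over Q(√115) and [Q(√115, √146) : Q(√115)] = 2. By the tower law, [Q(√115, √146) : Q] = 2 · 2 = 4.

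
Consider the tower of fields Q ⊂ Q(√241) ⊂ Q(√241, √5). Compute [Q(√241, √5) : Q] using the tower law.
[Q(√241, √5) : Q] = 4

[Q(√241):Q] = 2 (min poly x^2 - 241, irreducible since 241 is squarefree > 1). For the top step, suppose √5 ∈ Q(√241), say √5 = c + d√241 with c, d ∈ Q. Squaring: 5 = c^2 + 241d^2 + 2cd√241. Since √241 ∉ Q this forces 2cd = 0. If d = 0 then √5 = c ∈ Q, contradicting 5 squarefree > 1. If c = 0 then 5 = 241d^2, so 241·5 = (241d)^2 is a perfect square in Q — but 241·5 = 1205 is not a perfect square (since 241 and 5 are distinct squarefree integers). Contradiction. Hence √5 ∉ Q(√241), so x^2 - 5 stays irreducible over Q(√241) and [Q(√241, √5) : Q(√241)] = 2. By the tower law, [Q(√241, √5) : Q] = 2 · 2 = 4.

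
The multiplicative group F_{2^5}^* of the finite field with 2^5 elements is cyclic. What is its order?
|F_{2^5}^*| = 31

F_{2^5} has 2^5 = 32 elements; its multiplicative group consists of all nonzero elements, so |F_{2^5}^*| = 32 - 1 = 31. (It is cyclic since any finite subgroup of the multiplicative group of a field is cyclic.)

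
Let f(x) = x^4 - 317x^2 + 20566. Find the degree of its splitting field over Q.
[K : Q] = 4

Solving the quadratic in x^2: x^2 = (317 ± √(317^2 - 4·20566))/2 = (317 ± √18225)/2 = (317 ± 135)/2, giving x^2 = 226 or x^2 = 91. So f(x) = (x^2 - 226)(x^2 - 91) and the roots of f are ±√226, ±√91. Hence the splitting field is K = Q(√226, √91). Since 226 and 91 are distinct squarefree integers > 1, their product 20566 is not a perfect square, so √91 ∉ Q(√226). By the tower law [K:Q] = [Q(√226,√91):Q(√226)] · [Q(√226):Q] = 2 · 2 = 4.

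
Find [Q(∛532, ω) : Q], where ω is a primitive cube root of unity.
[Q(∛532, ω) : Q] = 6

[Q(∛532):Q] = 3 (min poly x^3 - 532, irreducible since 532 is not a perfect cube). [Q(ω):Q] = 2 (min poly x^2 + x + 1). Since Q(∛532) ⊂ R and ω ∉ R, we have ω ∉ Q(∛532), so x^2 + x + 1 remains irreducible over Q(∛532) and [Q(∛532, ω) : Q(∛532)] = 2. By the tower law, [Q(∛532, ω) : Q] = 3 · 2 = 6. (In fact Q(∛532, ω) is the splitting field of x^3 - 532 over Q.)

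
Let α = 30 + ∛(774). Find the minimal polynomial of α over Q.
m_α(x) = x^3 - 90x^2 + 2700x - 27774

Set β = α - 30 = ∛(774), so β^3 = 774. Then (α - 30)^3 - 774 = 0, i.e. α is a root of g(x) = (x - 30)^3 - 774 = x^3 - 90x^2 + 2700x - 27774. Since g(x) = h(x - 30) where h(x) = x^3 - 774, and h is irreducible over Q (because 774 is not a perfect cube, so h has no rational root, and a monic cubic with no rational root is irreducible), g is also irreducible (irreducibility is preserved under the substitution x → x - 30). Hence m_α(x) = x^3 - 90x^2 + 2700x - 27774.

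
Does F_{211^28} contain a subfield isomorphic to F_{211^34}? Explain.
No: F_{211^34} is not a subfield of F_{211^28}

F_{p^m} embeds in F_{p^n} iff m | n. Here 34 ∤ 28 (since 28 = 0·34 + 28 with remainder 28 ≠ 0), so F_{211^34} is not a subfield of F_{211^28}. Equivalently: if it were, the tower law would give 34 = [F_{211^34}:F_211] dividing [F_{211^28}:F_211] = 28, contradiction.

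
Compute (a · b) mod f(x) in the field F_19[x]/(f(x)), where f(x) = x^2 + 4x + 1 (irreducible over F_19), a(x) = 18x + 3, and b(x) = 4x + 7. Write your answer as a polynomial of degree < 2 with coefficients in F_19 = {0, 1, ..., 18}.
a · b ≡ 2x + 6 (mod f(x))

Multiply in F_19[x]: a(x)·b(x) = (18x + 3)·(4x + 7) = 15x^2 + 5x + 2. This has degree ≥ 2, so divide by f(x) over F_19: 15x^2 + 5x + 2 = (15)·(x^2 + 4x + 1) + (2x + 6). Hence a·b ≡ 2x + 6 (mod f). (F_19[x]/(f) is a field with 19^2 = 361 elements since f is irreducible of degree 2.)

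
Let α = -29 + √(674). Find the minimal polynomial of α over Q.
m_α(x) = x^2 + 58x + 167

From α + 29 = √(674), squaring gives (α + 29)^2 = 674, i.e. α^2 + 58α + 841 = 674, so α^2 + 58α + 167 = 0. The discriminant of x^2 + 58x + 167 is (58)^2 - 4·(167) = 3364 - 668 = 2696, and 4·(674) is not a perfect square in Q since 674 is squarefree and ≠ 1. Hence x^2 + 58x + 167 is irreducible over Q and is the minimal polynomial of α.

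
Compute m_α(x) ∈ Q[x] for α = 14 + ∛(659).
m_α(x) = x^3 - 42x^2 + 588x - 3403

Set β = α - 14 = ∛(659), so β^3 = 659. Then (α - 14)^3 - 659 = 0, i.e. α is a root of g(x) = (x - 14)^3 - 659 = x^3 - 42x^2 + 588x - 3403. Since g(x) = h(x - 14) where h(x) = x^3 - 659, and h is irreducible over Q (because 659 is not a perfect cube, so h has no rational root, and a monic cubic with no rational root is irreducible), g is also irreducible (irreducibility is preserved under the substitution x → x - 14). Hence m_α(x) = x^3 - 42x^2 + 588x - 3403.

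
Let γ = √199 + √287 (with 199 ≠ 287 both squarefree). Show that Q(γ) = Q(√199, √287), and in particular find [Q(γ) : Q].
[Q(γ) : Q] = 4 (equivalently, Q(γ) = Q(√199, √287))

Obviously Q(γ) ⊆ Q(√199, √287), and [Q(√199, √287):Q] = 4 (since 199, 287 are distinct squarefree integers > 1 with 57113 not a perfect square). To show equality we compute the minimal polynomial of γ. From γ = √199 + √287: γ^2 = 199 + 2√(57113) + 287 = 486 + 2√(57113), so γ^2 - 486 = 2√(57113); squaring, (γ^2 - 486)^2 = 4·57113, i.e. γ^4 - 972γ^2 + 236196 - 228452 = 0, i.e. γ^4 - 972γ^2 + 7744 = 0. So γ is a root of x^4 - 972x^2 + 7744. This polynomial is irreducible over Q: it has no rational root (each ±√199 ± √287 is irrational), and any factorization into two quadratics over Q would force √(57113) ∈ Q (pairing opposite roots) or √199, √287 ∈ Q (other pairings), all impossible. Hence [Q(γ):Q] = 4 = [Q(√199, √287):Q], so Q(γ) = Q(√199, √287).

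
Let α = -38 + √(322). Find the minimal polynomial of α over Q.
m_α(x) = x^2 + 76x + 1122

From α + 38 = √(322), squaring gives (α + 38)^2 = 322, i.e. α^2 + 76α + 1444 = 322, so α^2 + 76α + 1122 = 0. The discriminant of x^2 + 76x + 1122 is (76)^2 - 4·(1122) = 5776 - 4488 = 1288, and 4·(322) is not a perfect square in Q since 322 is squarefree and ≠ 1. Hence x^2 + 76x + 1122 is irreducible over Q and is the minimal polynomial of α.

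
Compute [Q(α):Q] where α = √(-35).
[Q(α):Q] = 2

[Q(α):Q] equals the degree of the minimal polynomial of α. Here α^2 = -35 and x^2 + 35 is irreducible (d = -35 is squarefree, ≠ 1, hence not a square), so deg(m_α) = 2. Thus [Q(α):Q] = 2.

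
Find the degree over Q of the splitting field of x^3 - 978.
[K : Q] = 6

The roots of x^3 - 978 are ∛978, ω∛978, ω^2∛978 where ω = e^(2πi/3) is a primitive cube root of unity, so K = Q(∛978, ω). Now [Q(∛978):Q] = 3 (since 978 is not a perfect cube, x^3 - 978 is irreducible) and [Q(ω):Q] = 2. Both 2 and 3 divide [K:Q], and [K:Q] ≤ 3·2 = 6, so [K:Q] = 6. (Equivalently: Q(∛978) ⊂ R but ω ∉ R, so [K : Q(∛978)] = 2.)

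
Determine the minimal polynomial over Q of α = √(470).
m_α(x) = x^2 - 470

α satisfies α^2 - 470 = 0, so x^2 - 470 annihilates α. Since d = 470 is squarefree and ≠ 1, it is not a perfect square in Q, so x^2 - 470 has no rational root and is therefore irreducible over Q (a degree-2 polynomial over a field is irreducible iff it has no root). Hence m_α(x) = x^2 - 470.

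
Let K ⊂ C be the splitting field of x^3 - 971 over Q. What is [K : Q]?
[K : Q] = 6

The roots of x^3 - 971 are ∛971, ω∛971, ω^2∛971 where ω = e^(2πi/3) is a primitive cube root of unity, so K = Q(∛971, ω). Now [Q(∛971):Q] = 3 (since 971 is not a perfect cube, x^3 - 971 is irreducible) and [Q(ω):Q] = 2. Both 2 and 3 divide [K:Q], and [K:Q] ≤ 3·2 = 6, so [K:Q] = 6. (Equivalently: Q(∛971) ⊂ R but ω ∉ R, so [K : Q(∛971)] = 2.)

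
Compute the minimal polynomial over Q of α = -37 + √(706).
m_α(x) = x^2 + 74x + 663

From α + 37 = √(706), squaring gives (α + 37)^2 = 706, i.e. α^2 + 74α + 1369 = 706, so α^2 + 74α + 663 = 0. The discriminant of x^2 + 74x + 663 is (74)^2 - 4·(663) = 5476 - 2652 = 2824, and 4·(706) is not a perfect square in Q since 706 is squarefree and ≠ 1. Hence x^2 + 74x + 663 is irreducible over Q and is the minimal polynomial of α.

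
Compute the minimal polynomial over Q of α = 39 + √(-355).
m_α(x) = x^2 - 78x + 1876

From α - 39 = √(-355), squaring gives (α - 39)^2 = -355, i.e. α^2 - 78α + 1521 = -355, so α^2 - 78α + 1876 = 0. The discriminant of x^2 - 78x + 1876 is (-78)^2 - 4·(1876) = 6084 - 7504 = -1420, and 4·(-355) is not a perfect square in Q since -355 is squarefree and ≠ 1. Hence x^2 - 78x + 1876 is irreducible over Q and is the minimal polynomial of α.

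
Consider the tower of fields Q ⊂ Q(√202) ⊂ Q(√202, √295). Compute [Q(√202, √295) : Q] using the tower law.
[Q(√202, √295) : Q] = 4

[Q(√202):Q] = 2 (min poly x^2 - 202, irreducible since 202 is squarefree > 1). For the top step, suppose √295 ∈ Q(√202), say √295 = c + d√202 with c, d ∈ Q. Squaring: 295 = c^2 + 202d^2 + 2cd√202. Since √202 ∉ Q this forces 2cd = 0. If d = 0 then √295 = c ∈ Q, contradicting 295 squarefree > 1. If c = 0 then 295 = 202d^2, so 202·295 = (202d)^2 is a perfect square in Q — but 202·295 = 59590 is not a perfect square (since 202 and 295 are distinct squarefree integers). Contradiction. Hence √295 ∉ Q(√202), so x^2 - 295 stays irreducible over Q(√202) and [Q(√202, √295) : Q(√202)] = 2. By the tower law, [Q(√202, √295) : Q] = 2 · 2 = 4.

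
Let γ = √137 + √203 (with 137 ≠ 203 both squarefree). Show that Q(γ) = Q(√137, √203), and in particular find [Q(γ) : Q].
[Q(γ) : Q] = 4 (equivalently, Q(γ) = Q(√137, √203))

Obviously Q(γ) ⊆ Q(√137, √203), and [Q(√137, √203):Q] = 4 (since 137, 203 are distinct squarefree integers > 1 with 27811 not a perfect square). To show equality we compute the minimal polynomial of γ. From γ = √137 + √203: γ^2 = 137 + 2√(27811) + 203 = 340 + 2√(27811), so γ^2 - 340 = 2√(27811); squaring, (γ^2 - 340)^2 = 4·27811, i.e. γ^4 - 680γ^2 + 115600 - 111244 = 0, i.e. γ^4 - 680γ^2 + 4356 = 0. So γ is a root of x^4 - 680x^2 + 4356. This polynomial is irreducible over Q: it has no rational root (each ±√137 ± √203 is irrational), and any factorization into two quadratics over Q would force √(27811) ∈ Q (pairing opposite roots) or √137, √203 ∈ Q (other pairings), all impossible. Hence [Q(γ):Q] = 4 = [Q(√137, √203):Q], so Q(γ) = Q(√137, √203).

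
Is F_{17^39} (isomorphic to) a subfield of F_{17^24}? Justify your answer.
No: F_{17^39} is not a subfield of F_{17^24}

F_{p^m} embeds in F_{p^n} iff m | n. Here 39 ∤ 24 (since 24 = 0·39 + 24 with remainder 24 ≠ 0), so F_{17^39} is not a subfield of F_{17^24}. Equivalently: if it were, the tower law would give 39 = [F_{17^39}:F_17] dividing [F_{17^24}:F_17] = 24, contradiction.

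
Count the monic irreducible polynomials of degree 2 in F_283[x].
There are 39903 monic irreducible polynomials of degree 2 over F_283

Each element of F_{283^2} that lies in no proper subfield is a root of exactly one monic irreducible of degree 2 over F_283, and each such polynomial has 2 distinct roots in F_{283^2}. By Möbius inversion the count is N_283(2) = (1/2) Σ_{d|2} μ(2/d) · 283^d = (1/2)(μ(2)·283^1 + μ(1)·283^2) = 79806/2 = 39903.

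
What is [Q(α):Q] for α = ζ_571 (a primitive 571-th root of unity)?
[Q(α):Q] = 570

The minimal polynomial of ζ_571 over Q is the 571-th cyclotomic polynomial Φ_571(x), which is irreducible over Q and has degree φ(571) = 570. Hence [Q(α):Q] = φ(571) = 570.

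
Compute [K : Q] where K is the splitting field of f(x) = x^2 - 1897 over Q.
[K : Q] = 2

f(x) = x^2 - 1897 factors as (x - √1897)(x + √1897). The splitting field is K = Q(√1897). Since 1897 is squarefree and > 1, it is not a perfect square, so x^2 - 1897 is irreducible over Q and [Q(√1897) : Q] = 2. Hence [K : Q] = 2.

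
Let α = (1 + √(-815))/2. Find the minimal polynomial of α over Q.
m_α(x) = x^2 - x + 204

From 2α - 1 = √(-815), squaring gives (2α - 1)^2 = -815, i.e. 4α^2 - 4α + 1 = -815, so α^2 - α + (1 + 815)/4 = 0. Since -815 ≡ 1 (mod 4), (1 + 815)/4 = 204 ∈ Z. The polynomial x^2 - x + 204 has discriminant 1 - 4·(204) = -815, which is not a perfect square in Q (d = -815 is squarefree and ≠ 1), so x^2 - x + 204 is irreducible over Q. It is the minimal polynomial of α.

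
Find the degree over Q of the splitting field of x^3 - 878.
[K : Q] = 6

The roots of x^3 - 878 are ∛878, ω∛878, ω^2∛878 where ω = e^(2πi/3) is a primitive cube root of unity, so K = Q(∛878, ω). Now [Q(∛878):Q] = 3 (since 878 is not a perfect cube, x^3 - 878 is irreducible) and [Q(ω):Q] = 2. Both 2 and 3 divide [K:Q], and [K:Q] ≤ 3·2 = 6, so [K:Q] = 6. (Equivalently: Q(∛878) ⊂ R but ω ∉ R, so [K : Q(∛878)] = 2.)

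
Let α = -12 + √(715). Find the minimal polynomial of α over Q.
m_α(x) = x^2 + 24x - 571

From α + 12 = √(715), squaring gives (α + 12)^2 = 715, i.e. α^2 + 24α + 144 = 715, so α^2 + 24α - 571 = 0. The discriminant of x^2 + 24x - 571 is (24)^2 - 4·(-571) = 576 + 2284 = 2860, and 4·(715) is not a perfect square in Q since 715 is squarefree and ≠ 1. Hence x^2 + 24x - 571 is irreducible over Q and is the minimal polynomial of α.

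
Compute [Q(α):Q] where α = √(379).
[Q(α):Q] = 2

[Q(α):Q] equals the degree of the minimal polynomial of α. Here α^2 = 379 and x^2 - 379 is irreducible (d = 379 is squarefree, ≠ 1, hence not a square), so deg(m_α) = 2. Thus [Q(α):Q] = 2.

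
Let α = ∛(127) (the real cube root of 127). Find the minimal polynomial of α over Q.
m_α(x) = x^3 - 127

α satisfies α^3 = 127, so x^3 - 127 annihilates α. By the rational root test, a rational root p/q (in lowest terms) of x^3 - 127 would satisfy p^3 = 127 q^3, forcing q = 1 and p^3 = 127; but 127 is not a perfect cube, contradiction. A monic cubic over Q with no rational root is irreducible (any nontrivial factorization would include a linear factor). Hence x^3 - 127 is the minimal polynomial of α, and in particular [Q(α):Q] = 3.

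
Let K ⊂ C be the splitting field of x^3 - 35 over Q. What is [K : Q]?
[K : Q] = 6

The roots of x^3 - 35 are ∛35, ω∛35, ω^2∛35 where ω = e^(2πi/3) is a primitive cube root of unity, so K = Q(∛35, ω). Now [Q(∛35):Q] = 3 (since 35 is not a perfect cube, x^3 - 35 is irreducible) and [Q(ω):Q] = 2. Both 2 and 3 divide [K:Q], and [K:Q] ≤ 3·2 = 6, so [K:Q] = 6. (Equivalently: Q(∛35) ⊂ R but ω ∉ R, so [K : Q(∛35)] = 2.)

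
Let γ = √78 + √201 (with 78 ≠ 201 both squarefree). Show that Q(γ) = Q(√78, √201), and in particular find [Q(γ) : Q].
[Q(γ) : Q] = 4 (equivalently, Q(γ) = Q(√78, √201))

Obviously Q(γ) ⊆ Q(√78, √201), and [Q(√78, √201):Q] = 4 (since 78, 201 are distinct squarefree integers > 1 with 15678 not a perfect square). To show equality we compute the minimal polynomial of γ. From γ = √78 + √201: γ^2 = 78 + 2√(15678) + 201 = 279 + 2√(15678), so γ^2 - 279 = 2√(15678); squaring, (γ^2 - 279)^2 = 4·15678, i.e. γ^4 - 558γ^2 + 77841 - 62712 = 0, i.e. γ^4 - 558γ^2 + 15129 = 0. So γ is a root of x^4 - 558x^2 + 15129. This polynomial is irreducible over Q: it has no rational root (each ±√78 ± √201 is irrational), and any factorization into two quadratics over Q would force √(15678) ∈ Q (pairing opposite roots) or √78, √201 ∈ Q (other pairings), all impossible. Hence [Q(γ):Q] = 4 = [Q(√78, √201):Q], so Q(γ) = Q(√78, √201).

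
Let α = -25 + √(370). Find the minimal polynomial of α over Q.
m_α(x) = x^2 + 50x + 255

From α + 25 = √(370), squaring gives (α + 25)^2 = 370, i.e. α^2 + 50α + 625 = 370, so α^2 + 50α + 255 = 0. The discriminant of x^2 + 50x + 255 is (50)^2 - 4·(255) = 2500 - 1020 = 1480, and 4·(370) is not a perfect square in Q since 370 is squarefree and ≠ 1. Hence x^2 + 50x + 255 is irreducible over Q and is the minimal polynomial of α.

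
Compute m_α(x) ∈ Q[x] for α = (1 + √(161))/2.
m_α(x) = x^2 - x - 40

From 2α - 1 = √(161), squaring gives (2α - 1)^2 = 161, i.e. 4α^2 - 4α + 1 = 161, so α^2 - α + (1 - 161)/4 = 0. Since 161 ≡ 1 (mod 4), (1 - 161)/4 = -40 ∈ Z. The polynomial x^2 - x - 40 has discriminant 1 - 4·(-40) = 161, which is not a perfect square in Q (d = 161 is squarefree and ≠ 1), so x^2 - x - 40 is irreducible over Q. It is the minimal polynomial of α.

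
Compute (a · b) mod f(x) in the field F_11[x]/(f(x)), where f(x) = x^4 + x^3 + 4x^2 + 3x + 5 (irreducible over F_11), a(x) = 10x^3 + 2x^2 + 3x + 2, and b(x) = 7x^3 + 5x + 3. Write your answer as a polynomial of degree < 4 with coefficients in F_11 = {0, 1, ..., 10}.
a · b ≡ x^3 + 10x + 1 (mod f(x))

Multiply in F_11[x]: a(x)·b(x) = (10x^3 + 2x^2 + 3x + 2)·(7x^3 + 5x + 3) = 4x^6 + 3x^5 + 5x^4 + 10x^3 + 10x^2 + 8x + 6. This has degree ≥ 4, so divide by f(x) over F_11: 4x^6 + 3x^5 + 5x^4 + 10x^3 + 10x^2 + 8x + 6 = (4x^2 + 10x + 1)·(x^4 + x^3 + 4x^2 + 3x + 5) + (x^3 + 10x + 1). Hence a·b ≡ x^3 + 10x + 1 (mod f). (F_11[x]/(f) is a field with 11^4 = 14641 elements since f is irreducible of degree 4.)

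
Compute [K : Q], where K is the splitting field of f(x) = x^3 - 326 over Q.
[K : Q] = 6

The roots of x^3 - 326 are ∛326, ω∛326, ω^2∛326 where ω = e^(2πi/3) is a primitive cube root of unity, so K = Q(∛326, ω). Now [Q(∛326):Q] = 3 (since 326 is not a perfect cube, x^3 - 326 is irreducible) and [Q(ω):Q] = 2. Both 2 and 3 divide [K:Q], and [K:Q] ≤ 3·2 = 6, so [K:Q] = 6. (Equivalently: Q(∛326) ⊂ R but ω ∉ R, so [K : Q(∛326)] = 2.)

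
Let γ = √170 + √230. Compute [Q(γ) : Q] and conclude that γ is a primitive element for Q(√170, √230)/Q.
[Q(γ) : Q] = 4 (equivalently, Q(γ) = Q(√170, √230))

Obviously Q(γ) ⊆ Q(√170, √230), and [Q(√170, √230):Q] = 4 (since 170, 230 are distinct squarefree integers > 1 with 39100 not a perfect square). To show equality we compute the minimal polynomial of γ. From γ = √170 + √230: γ^2 = 170 + 2√(39100) + 230 = 400 + 2√(39100), so γ^2 - 400 = 2√(39100); squaring, (γ^2 - 400)^2 = 4·39100, i.e. γ^4 - 800γ^2 + 160000 - 156400 = 0, i.e. γ^4 - 800γ^2 + 3600 = 0. So γ is a root of x^4 - 800x^2 + 3600. This polynomial is irreducible over Q: it has no rational root (each ±√170 ± √230 is irrational), and any factorization into two quadratics over Q would force √(39100) ∈ Q (pairing opposite roots) or √170, √230 ∈ Q (other pairings), all impossible. Hence [Q(γ):Q] = 4 = [Q(√170, √230):Q], so Q(γ) = Q(√170, √230).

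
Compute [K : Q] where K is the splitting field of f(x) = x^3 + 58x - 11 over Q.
[K : Q] = 6

By the rational root test, any rational root of the monic integer polynomial f(x) = x^3 + 58x - 11 must be an integer dividing the constant term -11, i.e. one of ±{1, 11}. Evaluating: f(1) = 48, f(-1) = -70, f(11) = 1958, f(-11) = -1980; none is 0, so f has no rational root and is therefore irreducible over Q (a cubic with no linear factor over a field is irreducible). For an irreducible cubic, the Galois group is A_3 or S_3 according as the discriminant disc(f) = -4a^3 - 27b^2 = -4·(58)^3 - 27·(-11)^2 = -783715 is or is not a square in Q. Here disc(f) = -783715 is not a perfect square in Q, so the Galois group of f over Q is not contained in A_3 and must be all of S_3. The splitting field has degree |S_3| = 6 over Q, so [K : Q] = 6.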